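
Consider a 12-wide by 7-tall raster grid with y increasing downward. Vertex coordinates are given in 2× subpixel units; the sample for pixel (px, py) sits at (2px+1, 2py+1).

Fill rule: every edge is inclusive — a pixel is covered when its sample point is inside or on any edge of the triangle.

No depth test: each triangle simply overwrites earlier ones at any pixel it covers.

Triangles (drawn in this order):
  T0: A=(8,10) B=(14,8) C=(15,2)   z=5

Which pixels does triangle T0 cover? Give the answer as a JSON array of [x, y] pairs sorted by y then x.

T0:
  2·area = 34  (B↔C swapped to make it positive)
  edge (8, 10)→(15, 2): d=(7,-8) inclusive
  edge (15, 2)→(14, 8): d=(-1,6) inclusive
  edge (14, 8)→(8, 10): d=(-6,2) inclusive
    (6,2)@(13, 5): e=[5,9,20] → #
    (7,2)@(15, 5): e=[21,-3,16] → ·
    (11,2)@(23, 5): e=[85,-51,0] → ·  [on edge]
    (5,3)@(11, 7): e=[3,19,12] → #
    (7,3)@(15, 7): e=[35,-5,4] → ·
    (8,3)@(17, 7): e=[51,-17,0] → ·  [on edge]
    (4,4)@(9, 9): e=[1,29,4] → #
    (5,4)@(11, 9): e=[17,17,0] → #  [on edge]
    (6,4)@(13, 9): e=[33,5,-4] → ·
    (2,5)@(5, 11): e=[-17,51,0] → ·  [on edge]
    (4,5)@(9, 11): e=[15,27,-8] → ·
    (5,5)@(11, 11): e=[31,15,-12] → ·
  covered (5 px):
    · · · · · · · · · · · ·
    · · · · · · · · · · · ·
    · · · · · · # · · · · ·
    · · · · · # # · · · · ·
    · · · · # # · · · · · ·
    · · · · · · · · · · · ·
    · · · · · · · · · · · ·

Final: [[6,2],[5,3],[6,3],[4,4],[5,4]]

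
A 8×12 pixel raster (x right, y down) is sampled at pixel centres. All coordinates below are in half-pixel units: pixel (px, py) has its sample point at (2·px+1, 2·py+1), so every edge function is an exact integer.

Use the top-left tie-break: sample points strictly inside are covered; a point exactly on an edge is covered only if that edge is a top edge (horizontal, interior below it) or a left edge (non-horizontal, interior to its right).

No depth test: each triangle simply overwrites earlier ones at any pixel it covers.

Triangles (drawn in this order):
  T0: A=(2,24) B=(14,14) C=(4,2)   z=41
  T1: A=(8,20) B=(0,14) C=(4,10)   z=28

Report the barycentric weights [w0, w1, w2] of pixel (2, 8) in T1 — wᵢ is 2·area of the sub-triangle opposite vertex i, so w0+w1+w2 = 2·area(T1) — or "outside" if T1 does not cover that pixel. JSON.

T0:
  2·area = 244  (B↔C swapped to make it positive)
  edge (2, 24)→(4, 2): d=(2,-22) top-left  bias=+0
  edge (4, 2)→(14, 14): d=(10,12) right/bottom  bias=-1
  edge (14, 14)→(2, 24): d=(-12,10) right/bottom  bias=-1
    (2,2)@(5, 5): e=[28,18,198] → █
    (3,2)@(7, 5): e=[72,-6,178] → ·
    (2,3)@(5, 7): e=[32,38,174] → █
    (3,3)@(7, 7): e=[76,14,154] → █
    (4,3)@(9, 7): e=[120,-10,134] → ·
    (2,4)@(5, 9): e=[36,58,150] → █
    (4,4)@(9, 9): e=[124,10,110] → █
    (5,4)@(11, 9): e=[168,-14,90] → ·
    (2,5)@(5, 11): e=[40,78,126] → █
    (5,5)@(11, 11): e=[172,6,66] → █
    (6,5)@(13, 11): e=[216,-18,46] → ·
    (1,6)@(3, 13): e=[0,122,122] → █  [on edge]
  covered (31 px):
    · · · · · · · ·
    · · · · · · · ·
    · · █ · · · · ·
    · · █ █ · · · ·
    · · █ █ █ · · ·
    · · █ █ █ █ · ·
    · █ █ █ █ █ █ ·
    · █ █ █ █ █ · ·
    · █ █ █ █ · · ·
    · █ █ █ · · · ·
    · █ █ · · · · ·
    · █ · · · · · ·
T1:
  2·area = 56
  edge (8, 20)→(0, 14): d=(-8,-6) top-left  bias=+0
  edge (0, 14)→(4, 10): d=(4,-4) top-left  bias=+0
  edge (4, 10)→(8, 20): d=(4,10) right/bottom  bias=-1
    (6,0)@(13, 1): e=[182,0,-126] → ·  [on edge]
    (5,1)@(11, 3): e=[154,0,-98] → ·  [on edge]
    (4,2)@(9, 5): e=[126,0,-70] → ·  [on edge]
    (3,3)@(7, 7): e=[98,0,-42] → ·  [on edge]
    (2,4)@(5, 9): e=[70,0,-14] → ·  [on edge]
    (1,5)@(3, 11): e=[42,0,14] → █  [on edge]
    (2,5)@(5, 11): e=[54,8,-6] → ·
    (0,6)@(1, 13): e=[14,0,42] → █  [on edge]
    (2,6)@(5, 13): e=[38,16,2] → █
    (3,6)@(7, 13): e=[50,24,-18] → ·
    (0,7)@(1, 15): e=[-2,8,50] → ·
    (1,7)@(3, 15): e=[10,16,30] → █
  covered (8 px):
    · · · · · · · ·
    · · · · · · · ·
    · · · · · · · ·
    · · · · · · · ·
    · · · · · · · ·
    · █ · · · · · ·
    █ █ █ · · · · ·
    · █ █ · · · · ·
    · · █ · · · · ·
    · · · █ · · · ·
    · · · · · · · ·
    · · · · · · · ·

Result: [32,18,6]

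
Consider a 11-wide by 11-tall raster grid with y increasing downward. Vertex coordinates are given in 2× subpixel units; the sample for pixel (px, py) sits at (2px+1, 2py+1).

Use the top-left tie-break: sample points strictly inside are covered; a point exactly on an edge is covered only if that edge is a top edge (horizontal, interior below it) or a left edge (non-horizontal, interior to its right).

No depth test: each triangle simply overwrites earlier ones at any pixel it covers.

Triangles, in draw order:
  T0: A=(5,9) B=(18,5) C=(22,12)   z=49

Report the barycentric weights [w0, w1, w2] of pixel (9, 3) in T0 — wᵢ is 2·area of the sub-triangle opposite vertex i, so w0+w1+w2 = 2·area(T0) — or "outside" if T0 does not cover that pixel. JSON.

T0:
  2·area = 107
  edge (5, 9)→(18, 5): d=(13,-4) top-left  bias=+0
  edge (18, 5)→(22, 12): d=(4,7) right/bottom  bias=-1
  edge (22, 12)→(5, 9): d=(-17,-3) top-left  bias=+0
    (6,3)@(13, 7): e=[6,43,58] → X
    (7,3)@(15, 7): e=[14,29,64] → X
    (8,3)@(17, 7): e=[22,15,70] → X
    (9,3)@(19, 7): e=[30,1,76] → X
    (10,3)@(21, 7): e=[38,-13,82] → .
    (2,4)@(5, 9): e=[0,107,0] → X  [on edge]
    (3,4)@(7, 9): e=[8,93,6] → X
    (4,4)@(9, 9): e=[16,79,12] → X
    (5,4)@(11, 9): e=[24,65,18] → X
    (10,4)@(21, 9): e=[64,-5,48] → .
    (2,5)@(5, 11): e=[26,115,-34] → .
    (3,5)@(7, 11): e=[34,101,-28] → .
  covered (15 px):
    . . . . . . . . . . .
    . . . . . . . . . . .
    . . . . . . . . . . .
    . . . . . . X X X X .
    . . X X X X X X X X .
    . . . . . . . . X X X
    . . . . . . . . . . .
    . . . . . . . . . . .
    . . . . . . . . . . .
    . . . . . . . . . . .
    . . . . . . . . . . .

Answer: [1,76,30]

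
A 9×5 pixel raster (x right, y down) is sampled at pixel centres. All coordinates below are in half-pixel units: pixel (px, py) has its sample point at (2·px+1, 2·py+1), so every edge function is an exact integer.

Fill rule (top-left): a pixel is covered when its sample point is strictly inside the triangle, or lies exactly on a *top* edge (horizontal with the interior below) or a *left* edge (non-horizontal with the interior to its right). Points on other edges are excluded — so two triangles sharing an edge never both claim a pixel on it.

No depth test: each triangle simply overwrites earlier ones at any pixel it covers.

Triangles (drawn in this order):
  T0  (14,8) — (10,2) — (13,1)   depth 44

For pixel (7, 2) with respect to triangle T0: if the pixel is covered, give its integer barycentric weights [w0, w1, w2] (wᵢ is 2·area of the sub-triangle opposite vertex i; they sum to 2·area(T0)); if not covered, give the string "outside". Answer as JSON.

T0:
  2·area = 22
  edge (14, 8)→(10, 2): d=(-4,-6) top-left  bias=+0
  edge (10, 2)→(13, 1): d=(3,-1) top-left  bias=+0
  edge (13, 1)→(14, 8): d=(1,7) right/bottom  bias=-1
    (6,0)@(13, 1): e=[22,0,0] → ·  [on edge]
    (3,1)@(7, 3): e=[-22,0,44] → ·  [on edge]
    (5,1)@(11, 3): e=[2,4,16] → █
    (6,1)@(13, 3): e=[14,6,2] → █
    (7,1)@(15, 3): e=[26,8,-12] → ·
    (0,2)@(1, 5): e=[-66,0,88] → ·  [on edge]
    (5,2)@(11, 5): e=[-6,10,18] → ·
    (6,2)@(13, 5): e=[6,12,4] → █
    (7,2)@(15, 5): e=[18,14,-10] → ·
    (6,3)@(13, 7): e=[-2,18,6] → ·
  covered (3 px):
    · · · · · · · · ·
    · · · · · █ █ · ·
    · · · · · · █ · ·
    · · · · · · · · ·
    · · · · · · · · ·

Result: "outside"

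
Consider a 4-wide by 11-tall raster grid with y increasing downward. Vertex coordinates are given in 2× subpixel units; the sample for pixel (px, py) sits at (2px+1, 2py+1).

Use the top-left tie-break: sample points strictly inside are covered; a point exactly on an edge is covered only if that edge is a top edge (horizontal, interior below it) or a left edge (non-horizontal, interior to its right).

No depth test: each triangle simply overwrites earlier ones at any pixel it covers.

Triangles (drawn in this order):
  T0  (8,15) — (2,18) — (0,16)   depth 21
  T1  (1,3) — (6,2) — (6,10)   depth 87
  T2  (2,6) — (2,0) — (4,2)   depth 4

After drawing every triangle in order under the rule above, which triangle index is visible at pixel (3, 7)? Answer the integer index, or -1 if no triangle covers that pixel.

T0:
  2·area = 18
  edge (8, 15)→(2, 18): d=(-6,3) right/bottom  bias=-1
  edge (2, 18)→(0, 16): d=(-2,-2) top-left  bias=+0
  edge (0, 16)→(8, 15): d=(8,-1) top-left  bias=+0
    (0,8)@(1, 17): e=[9,0,9] → █  [on edge]
    (1,8)@(3, 17): e=[3,4,11] → █
    (2,8)@(5, 17): e=[-3,8,13] → ·
    (0,9)@(1, 19): e=[-3,-4,25] → ·
    (1,9)@(3, 19): e=[-9,0,27] → ·  [on edge]
    (2,10)@(5, 21): e=[-27,0,45] → ·  [on edge]
  covered (2 px):
    · · · ·
    · · · ·
    · · · ·
    · · · ·
    · · · ·
    · · · ·
    · · · ·
    · · · ·
    █ █ · ·
    · · · ·
    · · · ·
T1:
  2·area = 40
  edge (1, 3)→(6, 2): d=(5,-1) top-left  bias=+0
  edge (6, 2)→(6, 10): d=(0,8) right/bottom  bias=-1
  edge (6, 10)→(1, 3): d=(-5,-7) top-left  bias=+0
    (0,1)@(1, 3): e=[0,40,0] → █  [on edge]
    (1,1)@(3, 3): e=[2,24,14] → █
    (2,1)@(5, 3): e=[4,8,28] → █
    (3,1)@(7, 3): e=[6,-8,42] → ·
    (0,2)@(1, 5): e=[10,40,-10] → ·
    (1,2)@(3, 5): e=[12,24,4] → █
    (3,2)@(7, 5): e=[16,-8,32] → ·
    (1,3)@(3, 7): e=[22,24,-6] → ·
    (2,3)@(5, 7): e=[24,8,8] → █
    (3,3)@(7, 7): e=[26,-8,22] → ·
    (2,4)@(5, 9): e=[34,8,-2] → ·
  covered (6 px):
    · · · ·
    █ █ █ ·
    · █ █ ·
    · · █ ·
    · · · ·
    · · · ·
    · · · ·
    · · · ·
    · · · ·
    · · · ·
    · · · ·
T2:
  2·area = 12
  edge (2, 6)→(2, 0): d=(0,-6) top-left  bias=+0
  edge (2, 0)→(4, 2): d=(2,2) right/bottom  bias=-1
  edge (4, 2)→(2, 6): d=(-2,4) right/bottom  bias=-1
    (1,0)@(3, 1): e=[6,0,6] → ·  [on edge]
    (1,1)@(3, 3): e=[6,4,2] → █
    (2,1)@(5, 3): e=[18,0,-6] → ·  [on edge]
    (1,2)@(3, 5): e=[6,8,-2] → ·
    (3,2)@(7, 5): e=[30,0,-18] → ·  [on edge]
  covered (1 px):
    · · · ·
    · █ · ·
    · · · ·
    · · · ·
    · · · ·
    · · · ·
    · · · ·
    · · · ·
    · · · ·
    · · · ·
    · · · ·

Z-buffer (winner per pixel, '.' = empty):
  . . . .
  1 2 1 .
  . 1 1 .
  . . 1 .
  . . . .
  . . . .
  . . . .
  . . . .
  0 0 . .
  . . . .
  . . . .

Answer: -1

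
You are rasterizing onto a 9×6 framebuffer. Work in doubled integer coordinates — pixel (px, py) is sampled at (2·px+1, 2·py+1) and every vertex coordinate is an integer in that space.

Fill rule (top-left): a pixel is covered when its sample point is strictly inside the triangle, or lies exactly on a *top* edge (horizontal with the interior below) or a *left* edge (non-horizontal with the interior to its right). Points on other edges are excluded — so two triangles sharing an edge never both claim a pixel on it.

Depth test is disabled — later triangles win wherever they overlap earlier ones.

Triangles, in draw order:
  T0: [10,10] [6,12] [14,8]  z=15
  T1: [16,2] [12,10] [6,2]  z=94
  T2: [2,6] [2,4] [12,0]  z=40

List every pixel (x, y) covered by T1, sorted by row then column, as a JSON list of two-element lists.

T0:
  degenerate (2·area = 0) — covers nothing
T1:
  2·area = 80
  edge (16, 2)→(12, 10): d=(-4,8) right/bottom  bias=-1
  edge (12, 10)→(6, 2): d=(-6,-8) top-left  bias=+0
  edge (6, 2)→(16, 2): d=(10,0) top-left  bias=+0
    (3,1)@(7, 3): e=[68,2,10] → █
    (4,1)@(9, 3): e=[52,18,10] → █
    (5,1)@(11, 3): e=[36,34,10] → █
    (6,1)@(13, 3): e=[20,50,10] → █
    (7,1)@(15, 3): e=[4,66,10] → █
    (8,1)@(17, 3): e=[-12,82,10] → ·
    (3,2)@(7, 5): e=[60,-10,30] → ·
    (4,2)@(9, 5): e=[44,6,30] → █
    (7,2)@(15, 5): e=[-4,54,30] → ·
    (4,3)@(9, 7): e=[36,-6,50] → ·
    (5,3)@(11, 7): e=[20,10,50] → █
    (7,3)@(15, 7): e=[-12,42,50] → ·
  covered (10 px):
    · · · · · · · · ·
    · · · █ █ █ █ █ ·
    · · · · █ █ █ · ·
    · · · · · █ █ · ·
    · · · · · · · · ·
    · · · · · · · · ·
T2:
  2·area = 20
  edge (2, 6)→(2, 4): d=(0,-2) top-left  bias=+0
  edge (2, 4)→(12, 0): d=(10,-4) top-left  bias=+0
  edge (12, 0)→(2, 6): d=(-10,6) right/bottom  bias=-1
    (2,1)@(5, 3): e=[6,2,12] → █
    (3,1)@(7, 3): e=[10,10,0] → ·  [on edge]
    (1,2)@(3, 5): e=[2,14,4] → █
    (2,2)@(5, 5): e=[6,22,-8] → ·
    (1,3)@(3, 7): e=[2,34,-16] → ·
  covered (2 px):
    · · · · · · · · ·
    · · █ · · · · · ·
    · █ · · · · · · ·
    · · · · · · · · ·
    · · · · · · · · ·
    · · · · · · · · ·

Answer: [[3,1],[4,1],[5,1],[6,1],[7,1],[4,2],[5,2],[6,2],[5,3],[6,3]]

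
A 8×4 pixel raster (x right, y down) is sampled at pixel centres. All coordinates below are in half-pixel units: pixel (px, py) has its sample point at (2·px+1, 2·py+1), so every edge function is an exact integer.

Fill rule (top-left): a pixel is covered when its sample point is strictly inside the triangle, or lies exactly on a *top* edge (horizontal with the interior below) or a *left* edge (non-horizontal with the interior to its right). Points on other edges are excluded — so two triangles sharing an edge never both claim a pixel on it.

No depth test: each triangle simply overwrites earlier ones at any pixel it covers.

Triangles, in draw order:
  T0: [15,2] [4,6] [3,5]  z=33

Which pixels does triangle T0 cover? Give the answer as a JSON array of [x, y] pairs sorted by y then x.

T0:
  2·area = 15
  edge (15, 2)→(4, 6): d=(-11,4) right/bottom  bias=-1
  edge (4, 6)→(3, 5): d=(-1,-1) top-left  bias=+0
  edge (3, 5)→(15, 2): d=(12,-3) top-left  bias=+0
    (0,1)@(1, 3): e=[45,0,-30] → ·  [on edge]
    (5,1)@(11, 3): e=[5,10,0] → █  [on edge]
    (6,1)@(13, 3): e=[-3,12,6] → ·
    (1,2)@(3, 5): e=[15,0,0] → █  [on edge]
    (2,2)@(5, 5): e=[7,2,6] → █
    (3,2)@(7, 5): e=[-1,4,12] → ·
    (5,2)@(11, 5): e=[-17,8,24] → ·
    (1,3)@(3, 7): e=[-7,-2,24] → ·
    (2,3)@(5, 7): e=[-15,0,30] → ·  [on edge]
  covered (3 px):
    · · · · · · · ·
    · · · · · █ · ·
    · █ █ · · · · ·
    · · · · · · · ·

Result: [[5,1],[1,2],[2,2]]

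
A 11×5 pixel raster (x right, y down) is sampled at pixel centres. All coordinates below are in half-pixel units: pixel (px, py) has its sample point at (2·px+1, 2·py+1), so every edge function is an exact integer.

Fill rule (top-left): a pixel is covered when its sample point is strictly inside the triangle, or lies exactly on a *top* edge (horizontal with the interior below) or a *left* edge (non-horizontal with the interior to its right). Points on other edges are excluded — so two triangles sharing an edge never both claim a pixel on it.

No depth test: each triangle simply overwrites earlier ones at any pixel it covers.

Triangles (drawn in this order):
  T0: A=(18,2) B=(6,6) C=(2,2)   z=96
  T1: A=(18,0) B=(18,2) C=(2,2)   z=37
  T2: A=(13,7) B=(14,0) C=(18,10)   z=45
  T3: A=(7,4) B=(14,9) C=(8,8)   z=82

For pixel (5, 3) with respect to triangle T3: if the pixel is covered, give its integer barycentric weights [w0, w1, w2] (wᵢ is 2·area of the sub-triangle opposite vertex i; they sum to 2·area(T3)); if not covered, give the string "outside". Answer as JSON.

T0:
  2·area = 64
  edge (18, 2)→(6, 6): d=(-12,4) right/bottom  bias=-1
  edge (6, 6)→(2, 2): d=(-4,-4) top-left  bias=+0
  edge (2, 2)→(18, 2): d=(16,0) top-left  bias=+0
    (0,0)@(1, 1): e=[80,0,-16] → ·  [on edge]
    (10,0)@(21, 1): e=[0,80,-16] → ·  [on edge]
    (1,1)@(3, 3): e=[48,0,16] → #  [on edge]
    (2,1)@(5, 3): e=[40,8,16] → #
    (3,1)@(7, 3): e=[32,16,16] → #
    (4,1)@(9, 3): e=[24,24,16] → #
    (5,1)@(11, 3): e=[16,32,16] → #
    (6,1)@(13, 3): e=[8,40,16] → #
    (7,1)@(15, 3): e=[0,48,16] → ·  [on edge]
    (1,2)@(3, 5): e=[24,-8,48] → ·
    (2,2)@(5, 5): e=[16,0,48] → #  [on edge]
    (4,2)@(9, 5): e=[0,16,48] → ·  [on edge]
    (1,3)@(3, 7): e=[0,-16,80] → ·  [on edge]
    (3,3)@(7, 7): e=[-16,0,80] → ·  [on edge]
    (4,4)@(9, 9): e=[-48,0,112] → ·  [on edge]
  covered (8 px):
    · · · · · · · · · · ·
    · # # # # # # · · · ·
    · · # # · · · · · · ·
    · · · · · · · · · · ·
    · · · · · · · · · · ·
T1:
  2·area = 32
  edge (18, 0)→(18, 2): d=(0,2) right/bottom  bias=-1
  edge (18, 2)→(2, 2): d=(-16,0) right/bottom  bias=-1
  edge (2, 2)→(18, 0): d=(16,-2) top-left  bias=+0
    (5,0)@(11, 1): e=[14,16,2] → #
    (6,0)@(13, 1): e=[10,16,6] → #
    (7,0)@(15, 1): e=[6,16,10] → #
    (8,0)@(17, 1): e=[2,16,14] → #
    (9,0)@(19, 1): e=[-2,16,18] → ·
    (5,1)@(11, 3): e=[14,-16,34] → ·
    (6,1)@(13, 3): e=[10,-16,38] → ·
    (7,1)@(15, 3): e=[6,-16,42] → ·
    (8,1)@(17, 3): e=[2,-16,46] → ·
  covered (4 px):
    · · · · · # # # # · ·
    · · · · · · · · · · ·
    · · · · · · · · · · ·
    · · · · · · · · · · ·
    · · · · · · · · · · ·
T2:
  2·area = 38
  edge (13, 7)→(14, 0): d=(1,-7) top-left  bias=+0
  edge (14, 0)→(18, 10): d=(4,10) right/bottom  bias=-1
  edge (18, 10)→(13, 7): d=(-5,-3) top-left  bias=+0
    (1,0)@(3, 1): e=[-76,114,0] → ·  [on edge]
    (7,1)@(15, 3): e=[10,2,26] → #
    (8,1)@(17, 3): e=[24,-18,32] → ·
    (7,2)@(15, 5): e=[12,10,16] → #
    (8,2)@(17, 5): e=[26,-10,22] → ·
    (6,3)@(13, 7): e=[0,38,0] → #  [on edge]
    (8,3)@(17, 7): e=[28,-2,12] → ·
    (6,4)@(13, 9): e=[2,46,-10] → ·
    (7,4)@(15, 9): e=[16,26,-4] → ·
    (8,4)@(17, 9): e=[30,6,2] → #
    (9,4)@(19, 9): e=[44,-14,8] → ·
  covered (5 px):
    · · · · · · · · · · ·
    · · · · · · · # · · ·
    · · · · · · · # · · ·
    · · · · · · # # · · ·
    · · · · · · · · # · ·
T3:
  2·area = 23
  edge (7, 4)→(14, 9): d=(7,5) right/bottom  bias=-1
  edge (14, 9)→(8, 8): d=(-6,-1) top-left  bias=+0
  edge (8, 8)→(7, 4): d=(-1,-4) top-left  bias=+0
    (4,3)@(9, 7): e=[11,7,5] → #
    (5,3)@(11, 7): e=[1,9,13] → #
    (6,3)@(13, 7): e=[-9,11,21] → ·
    (4,4)@(9, 9): e=[25,-5,3] → ·
    (5,4)@(11, 9): e=[15,-3,11] → ·
  covered (2 px):
    · · · · · · · · · · ·
    · · · · · · · · · · ·
    · · · · · · · · · · ·
    · · · · # # · · · · ·
    · · · · · · · · · · ·

Final: [9,13,1]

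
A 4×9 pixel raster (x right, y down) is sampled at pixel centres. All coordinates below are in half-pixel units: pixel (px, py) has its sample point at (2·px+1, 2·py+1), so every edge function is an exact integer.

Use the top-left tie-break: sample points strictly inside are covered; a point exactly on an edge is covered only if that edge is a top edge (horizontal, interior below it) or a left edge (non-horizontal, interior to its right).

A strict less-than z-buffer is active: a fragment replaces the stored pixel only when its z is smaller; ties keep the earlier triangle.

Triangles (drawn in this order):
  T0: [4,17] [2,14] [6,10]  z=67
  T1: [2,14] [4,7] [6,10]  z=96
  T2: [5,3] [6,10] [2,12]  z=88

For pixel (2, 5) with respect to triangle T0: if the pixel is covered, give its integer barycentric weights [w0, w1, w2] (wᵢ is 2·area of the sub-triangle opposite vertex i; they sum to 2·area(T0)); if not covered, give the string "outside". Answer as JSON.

T0:
  2·area = 20
  edge (4, 17)→(2, 14): d=(-2,-3) top-left  bias=+0
  edge (2, 14)→(6, 10): d=(4,-4) top-left  bias=+0
  edge (6, 10)→(4, 17): d=(-2,7) right/bottom  bias=-1
    (3,4)@(7, 9): e=[25,0,-5] → ·  [on edge]
    (2,5)@(5, 11): e=[15,0,5] → █  [on edge]
    (3,5)@(7, 11): e=[21,8,-9] → ·
    (1,6)@(3, 13): e=[5,0,15] → █  [on edge]
    (3,6)@(7, 13): e=[17,16,-13] → ·
    (0,7)@(1, 15): e=[-5,0,25] → ·  [on edge]
    (1,7)@(3, 15): e=[1,8,11] → █
    (2,7)@(5, 15): e=[7,16,-3] → ·
    (1,8)@(3, 17): e=[-3,16,7] → ·
  covered (4 px):
    · · · ·
    · · · ·
    · · · ·
    · · · ·
    · · · ·
    · · █ ·
    · █ █ ·
    · █ · ·
    · · · ·
T1:
  2·area = 20
  edge (2, 14)→(4, 7): d=(2,-7) top-left  bias=+0
  edge (4, 7)→(6, 10): d=(2,3) right/bottom  bias=-1
  edge (6, 10)→(2, 14): d=(-4,4) right/bottom  bias=-1
    (2,4)@(5, 9): e=[11,1,8] → █
    (3,4)@(7, 9): e=[25,-5,0] → ·  [on edge]
    (1,5)@(3, 11): e=[1,11,8] → █
    (2,5)@(5, 11): e=[15,5,0] → ·  [on edge]
    (1,6)@(3, 13): e=[5,15,0] → ·  [on edge]
    (0,7)@(1, 15): e=[-5,25,0] → ·  [on edge]
  covered (2 px):
    · · · ·
    · · · ·
    · · · ·
    · · · ·
    · · █ ·
    · █ · ·
    · · · ·
    · · · ·
    · · · ·
T2:
  2·area = 30
  edge (5, 3)→(6, 10): d=(1,7) right/bottom  bias=-1
  edge (6, 10)→(2, 12): d=(-4,2) right/bottom  bias=-1
  edge (2, 12)→(5, 3): d=(3,-9) top-left  bias=+0
    (2,1)@(5, 3): e=[0,30,0] → ·  [on edge]
    (2,2)@(5, 5): e=[2,22,6] → █
    (3,2)@(7, 5): e=[-12,18,24] → ·
    (2,3)@(5, 7): e=[4,14,12] → █
    (3,3)@(7, 7): e=[-10,10,30] → ·
    (1,4)@(3, 9): e=[20,10,0] → █  [on edge]
    (3,4)@(7, 9): e=[-8,2,36] → ·
    (1,5)@(3, 11): e=[22,2,6] → █
    (2,5)@(5, 11): e=[8,-2,24] → ·
    (1,6)@(3, 13): e=[24,-6,12] → ·
    (0,7)@(1, 15): e=[40,-10,0] → ·  [on edge]
    (3,8)@(7, 17): e=[0,-30,60] → ·  [on edge]
  covered (5 px):
    · · · ·
    · · · ·
    · · █ ·
    · · █ ·
    · █ █ ·
    · █ · ·
    · · · ·
    · · · ·
    · · · ·

Final: [0,5,15]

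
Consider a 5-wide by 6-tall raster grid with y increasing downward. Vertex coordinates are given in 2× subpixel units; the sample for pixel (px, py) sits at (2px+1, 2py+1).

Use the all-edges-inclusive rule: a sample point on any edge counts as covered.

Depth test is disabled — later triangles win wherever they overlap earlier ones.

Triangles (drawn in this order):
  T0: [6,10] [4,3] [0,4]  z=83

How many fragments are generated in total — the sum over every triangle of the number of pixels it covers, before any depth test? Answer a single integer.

T0:
  2·area = 30  (B↔C swapped to make it positive)
  edge (6, 10)→(0, 4): d=(-6,-6) inclusive
  edge (0, 4)→(4, 3): d=(4,-1) inclusive
  edge (4, 3)→(6, 10): d=(2,7) inclusive
    (0,2)@(1, 5): e=[0,5,25] → █  [on edge]
    (1,2)@(3, 5): e=[12,7,11] → █
    (2,2)@(5, 5): e=[24,9,-3] → ·
    (0,3)@(1, 7): e=[-12,13,29] → ·
    (1,3)@(3, 7): e=[0,15,15] → █  [on edge]
    (2,3)@(5, 7): e=[12,17,1] → █
    (3,3)@(7, 7): e=[24,19,-13] → ·
    (1,4)@(3, 9): e=[-12,23,19] → ·
    (2,4)@(5, 9): e=[0,25,5] → █  [on edge]
    (3,4)@(7, 9): e=[12,27,-9] → ·
    (2,5)@(5, 11): e=[-12,33,9] → ·
    (3,5)@(7, 11): e=[0,35,-5] → ·  [on edge]
  covered (5 px):
    · · · · ·
    · · · · ·
    █ █ · · ·
    · █ █ · ·
    · · █ · ·
    · · · · ·

Answer: 5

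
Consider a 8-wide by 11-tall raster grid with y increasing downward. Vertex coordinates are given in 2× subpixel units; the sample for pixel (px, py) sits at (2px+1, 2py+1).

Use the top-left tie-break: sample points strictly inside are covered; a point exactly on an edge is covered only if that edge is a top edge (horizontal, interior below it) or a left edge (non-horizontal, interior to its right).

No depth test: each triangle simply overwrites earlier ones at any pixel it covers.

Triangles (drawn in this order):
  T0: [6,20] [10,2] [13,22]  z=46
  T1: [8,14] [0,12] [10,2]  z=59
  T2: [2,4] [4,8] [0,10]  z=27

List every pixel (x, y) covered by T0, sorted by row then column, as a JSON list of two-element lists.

T0:
  2·area = 134
  edge (6, 20)→(10, 2): d=(4,-18) top-left  bias=+0
  edge (10, 2)→(13, 22): d=(3,20) right/bottom  bias=-1
  edge (13, 22)→(6, 20): d=(-7,-2) top-left  bias=+0
    (4,3)@(9, 7): e=[2,35,97] → █
    (5,3)@(11, 7): e=[38,-5,101] → ·
    (4,4)@(9, 9): e=[10,41,83] → █
    (5,4)@(11, 9): e=[46,1,87] → █
    (6,4)@(13, 9): e=[82,-39,91] → ·
    (4,5)@(9, 11): e=[18,47,69] → █
    (6,5)@(13, 11): e=[90,-33,77] → ·
    (4,6)@(9, 13): e=[26,53,55] → █
    (6,6)@(13, 13): e=[98,-27,63] → ·
    (4,7)@(9, 15): e=[34,59,41] → █
    (6,7)@(13, 15): e=[106,-21,49] → ·
    (3,8)@(7, 17): e=[6,105,23] → █
  covered (16 px):
    · · · · · · · ·
    · · · · · · · ·
    · · · · · · · ·
    · · · · █ · · ·
    · · · · █ █ · ·
    · · · · █ █ · ·
    · · · · █ █ · ·
    · · · · █ █ · ·
    · · · █ █ █ · ·
    · · · █ █ █ · ·
    · · · · · █ · ·
T1:
  2·area = 100
  edge (8, 14)→(0, 12): d=(-8,-2) top-left  bias=+0
  edge (0, 12)→(10, 2): d=(10,-10) top-left  bias=+0
  edge (10, 2)→(8, 14): d=(-2,12) right/bottom  bias=-1
    (5,0)@(11, 1): e=[110,0,-10] → ·  [on edge]
    (4,1)@(9, 3): e=[90,0,10] → █  [on edge]
    (5,1)@(11, 3): e=[94,20,-14] → ·
    (3,2)@(7, 5): e=[70,0,30] → █  [on edge]
    (5,2)@(11, 5): e=[78,40,-18] → ·
    (2,3)@(5, 7): e=[50,0,50] → █  [on edge]
    (5,3)@(11, 7): e=[62,60,-22] → ·
    (1,4)@(3, 9): e=[30,0,70] → █  [on edge]
    (4,4)@(9, 9): e=[42,60,-2] → ·
    (0,5)@(1, 11): e=[10,0,90] → █  [on edge]
    (4,5)@(9, 11): e=[26,80,-6] → ·
    (0,6)@(1, 13): e=[-6,20,86] → ·
  covered (15 px):
    · · · · · · · ·
    · · · · █ · · ·
    · · · █ █ · · ·
    · · █ █ █ · · ·
    · █ █ █ · · · ·
    █ █ █ █ · · · ·
    · · █ █ · · · ·
    · · · · · · · ·
    · · · · · · · ·
    · · · · · · · ·
    · · · · · · · ·
T2:
  2·area = 20
  edge (2, 4)→(4, 8): d=(2,4) right/bottom  bias=-1
  edge (4, 8)→(0, 10): d=(-4,2) right/bottom  bias=-1
  edge (0, 10)→(2, 4): d=(2,-6) top-left  bias=+0
    (1,0)@(3, 1): e=[-10,30,0] → ·  [on edge]
    (0,3)@(1, 7): e=[10,10,0] → █  [on edge]
    (1,3)@(3, 7): e=[2,6,12] → █
    (2,3)@(5, 7): e=[-6,2,24] → ·
    (0,4)@(1, 9): e=[14,2,4] → █
    (1,4)@(3, 9): e=[6,-2,16] → ·
    (0,5)@(1, 11): e=[18,-6,8] → ·
  covered (3 px):
    · · · · · · · ·
    · · · · · · · ·
    · · · · · · · ·
    █ █ · · · · · ·
    █ · · · · · · ·
    · · · · · · · ·
    · · · · · · · ·
    · · · · · · · ·
    · · · · · · · ·
    · · · · · · · ·
    · · · · · · · ·

Answer: [[4,3],[4,4],[5,4],[4,5],[5,5],[4,6],[5,6],[4,7],[5,7],[3,8],[4,8],[5,8],[3,9],[4,9],[5,9],[5,10]]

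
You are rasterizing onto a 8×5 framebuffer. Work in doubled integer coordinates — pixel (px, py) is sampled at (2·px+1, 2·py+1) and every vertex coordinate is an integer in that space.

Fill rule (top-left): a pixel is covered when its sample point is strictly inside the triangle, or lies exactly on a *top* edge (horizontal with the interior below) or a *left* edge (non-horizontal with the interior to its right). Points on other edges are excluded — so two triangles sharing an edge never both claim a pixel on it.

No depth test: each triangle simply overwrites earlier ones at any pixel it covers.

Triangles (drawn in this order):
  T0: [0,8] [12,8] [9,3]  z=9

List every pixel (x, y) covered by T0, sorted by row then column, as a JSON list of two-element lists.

T0:
  2·area = 60  (B↔C swapped to make it positive)
  edge (0, 8)→(9, 3): d=(9,-5) top-left  bias=+0
  edge (9, 3)→(12, 8): d=(3,5) right/bottom  bias=-1
  edge (12, 8)→(0, 8): d=(-12,0) right/bottom  bias=-1
    (4,1)@(9, 3): e=[0,0,60] → .  [on edge]
    (3,2)@(7, 5): e=[8,16,36] → X
    (4,2)@(9, 5): e=[18,6,36] → X
    (5,2)@(11, 5): e=[28,-4,36] → .
    (1,3)@(3, 7): e=[6,42,12] → X
    (2,3)@(5, 7): e=[16,32,12] → X
    (5,3)@(11, 7): e=[46,2,12] → X
    (6,3)@(13, 7): e=[56,-8,12] → .
    (1,4)@(3, 9): e=[24,48,-12] → .
    (2,4)@(5, 9): e=[34,38,-12] → .
    (3,4)@(7, 9): e=[44,28,-12] → .
    (4,4)@(9, 9): e=[54,18,-12] → .
  covered (7 px):
    . . . . . . . .
    . . . . . . . .
    . . . X X . . .
    . X X X X X . .
    . . . . . . . .

Final: [[3,2],[4,2],[1,3],[2,3],[3,3],[4,3],[5,3]]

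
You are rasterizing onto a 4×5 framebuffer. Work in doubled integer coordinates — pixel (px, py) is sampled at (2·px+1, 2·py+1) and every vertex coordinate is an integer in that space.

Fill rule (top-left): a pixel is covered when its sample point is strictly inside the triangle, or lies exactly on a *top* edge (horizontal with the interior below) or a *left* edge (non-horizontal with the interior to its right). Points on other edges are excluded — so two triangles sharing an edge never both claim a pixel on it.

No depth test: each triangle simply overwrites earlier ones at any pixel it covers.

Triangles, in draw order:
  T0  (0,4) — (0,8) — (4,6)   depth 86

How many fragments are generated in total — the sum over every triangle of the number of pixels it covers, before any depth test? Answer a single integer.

T0:
  2·area = 16  (B↔C swapped to make it positive)
  edge (0, 4)→(4, 6): d=(4,2) right/bottom  bias=-1
  edge (4, 6)→(0, 8): d=(-4,2) right/bottom  bias=-1
  edge (0, 8)→(0, 4): d=(0,-4) top-left  bias=+0
    (0,2)@(1, 5): e=[2,10,4] → █
    (1,2)@(3, 5): e=[-2,6,12] → ·
    (0,3)@(1, 7): e=[10,2,4] → █
    (1,3)@(3, 7): e=[6,-2,12] → ·
    (0,4)@(1, 9): e=[18,-6,4] → ·
  covered (2 px):
    · · · ·
    · · · ·
    █ · · ·
    █ · · ·
    · · · ·

Result: 2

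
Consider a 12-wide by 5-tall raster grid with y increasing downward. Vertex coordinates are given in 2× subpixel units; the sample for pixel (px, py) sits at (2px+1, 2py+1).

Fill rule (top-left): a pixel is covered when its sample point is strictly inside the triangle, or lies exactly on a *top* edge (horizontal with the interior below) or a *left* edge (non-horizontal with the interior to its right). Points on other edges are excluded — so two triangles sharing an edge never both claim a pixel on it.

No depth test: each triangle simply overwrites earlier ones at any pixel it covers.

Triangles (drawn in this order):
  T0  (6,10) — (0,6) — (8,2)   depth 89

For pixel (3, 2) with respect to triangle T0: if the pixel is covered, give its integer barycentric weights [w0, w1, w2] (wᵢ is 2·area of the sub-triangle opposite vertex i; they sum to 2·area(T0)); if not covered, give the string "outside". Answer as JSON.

T0:
  2·area = 56
  edge (6, 10)→(0, 6): d=(-6,-4) top-left  bias=+0
  edge (0, 6)→(8, 2): d=(8,-4) top-left  bias=+0
  edge (8, 2)→(6, 10): d=(-2,8) right/bottom  bias=-1
    (3,1)@(7, 3): e=[46,4,6] → #
    (4,1)@(9, 3): e=[54,12,-10] → ·
    (1,2)@(3, 5): e=[18,4,34] → #
    (2,2)@(5, 5): e=[26,12,18] → #
    (4,2)@(9, 5): e=[42,28,-14] → ·
    (1,3)@(3, 7): e=[6,20,30] → #
    (3,3)@(7, 7): e=[22,36,-2] → ·
    (1,4)@(3, 9): e=[-6,36,26] → ·
    (2,4)@(5, 9): e=[2,44,10] → #
    (3,4)@(7, 9): e=[10,52,-6] → ·
  covered (7 px):
    · · · · · · · · · · · ·
    · · · # · · · · · · · ·
    · # # # · · · · · · · ·
    · # # · · · · · · · · ·
    · · # · · · · · · · · ·

Final: [20,2,34]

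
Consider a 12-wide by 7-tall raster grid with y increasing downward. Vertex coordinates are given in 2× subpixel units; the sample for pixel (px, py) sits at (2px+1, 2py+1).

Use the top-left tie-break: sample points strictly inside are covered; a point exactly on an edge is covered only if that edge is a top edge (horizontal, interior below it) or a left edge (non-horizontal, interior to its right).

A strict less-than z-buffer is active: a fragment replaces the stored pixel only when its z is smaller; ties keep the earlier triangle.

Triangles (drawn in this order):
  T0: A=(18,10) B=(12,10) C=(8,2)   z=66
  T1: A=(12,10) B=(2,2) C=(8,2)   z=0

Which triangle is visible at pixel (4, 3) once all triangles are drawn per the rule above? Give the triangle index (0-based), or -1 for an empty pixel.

T0:
  2·area = 48
  edge (18, 10)→(12, 10): d=(-6,0) right/bottom  bias=-1
  edge (12, 10)→(8, 2): d=(-4,-8) top-left  bias=+0
  edge (8, 2)→(18, 10): d=(10,8) right/bottom  bias=-1
    (4,1)@(9, 3): e=[42,4,2] → █
    (5,1)@(11, 3): e=[42,20,-14] → ·
    (4,2)@(9, 5): e=[30,-4,22] → ·
    (5,2)@(11, 5): e=[30,12,6] → █
    (6,2)@(13, 5): e=[30,28,-10] → ·
    (5,3)@(11, 7): e=[18,4,26] → █
    (6,3)@(13, 7): e=[18,20,10] → █
    (7,3)@(15, 7): e=[18,36,-6] → ·
    (5,4)@(11, 9): e=[6,-4,46] → ·
    (6,4)@(13, 9): e=[6,12,30] → █
    (7,4)@(15, 9): e=[6,28,14] → █
    (8,4)@(17, 9): e=[6,44,-2] → ·
  covered (6 px):
    · · · · · · · · · · · ·
    · · · · █ · · · · · · ·
    · · · · · █ · · · · · ·
    · · · · · █ █ · · · · ·
    · · · · · · █ █ · · · ·
    · · · · · · · · · · · ·
    · · · · · · · · · · · ·
T1:
  2·area = 48
  edge (12, 10)→(2, 2): d=(-10,-8) top-left  bias=+0
  edge (2, 2)→(8, 2): d=(6,0) top-left  bias=+0
  edge (8, 2)→(12, 10): d=(4,8) right/bottom  bias=-1
    (2,1)@(5, 3): e=[14,6,28] → █
    (3,1)@(7, 3): e=[30,6,12] → █
    (4,1)@(9, 3): e=[46,6,-4] → ·
    (2,2)@(5, 5): e=[-6,18,36] → ·
    (3,2)@(7, 5): e=[10,18,20] → █
    (4,2)@(9, 5): e=[26,18,4] → █
    (5,2)@(11, 5): e=[42,18,-12] → ·
    (3,3)@(7, 7): e=[-10,30,28] → ·
    (4,3)@(9, 7): e=[6,30,12] → █
    (5,3)@(11, 7): e=[22,30,-4] → ·
    (4,4)@(9, 9): e=[-14,42,20] → ·
    (5,4)@(11, 9): e=[2,42,4] → █
  covered (6 px):
    · · · · · · · · · · · ·
    · · █ █ · · · · · · · ·
    · · · █ █ · · · · · · ·
    · · · · █ · · · · · · ·
    · · · · · █ · · · · · ·
    · · · · · · · · · · · ·
    · · · · · · · · · · · ·

Z-buffer (winner per pixel, '.' = empty):
  . . . . . . . . . . . .
  . . 1 1 0 . . . . . . .
  . . . 1 1 0 . . . . . .
  . . . . 1 0 0 . . . . .
  . . . . . 1 0 0 . . . .
  . . . . . . . . . . . .
  . . . . . . . . . . . .

Answer: 1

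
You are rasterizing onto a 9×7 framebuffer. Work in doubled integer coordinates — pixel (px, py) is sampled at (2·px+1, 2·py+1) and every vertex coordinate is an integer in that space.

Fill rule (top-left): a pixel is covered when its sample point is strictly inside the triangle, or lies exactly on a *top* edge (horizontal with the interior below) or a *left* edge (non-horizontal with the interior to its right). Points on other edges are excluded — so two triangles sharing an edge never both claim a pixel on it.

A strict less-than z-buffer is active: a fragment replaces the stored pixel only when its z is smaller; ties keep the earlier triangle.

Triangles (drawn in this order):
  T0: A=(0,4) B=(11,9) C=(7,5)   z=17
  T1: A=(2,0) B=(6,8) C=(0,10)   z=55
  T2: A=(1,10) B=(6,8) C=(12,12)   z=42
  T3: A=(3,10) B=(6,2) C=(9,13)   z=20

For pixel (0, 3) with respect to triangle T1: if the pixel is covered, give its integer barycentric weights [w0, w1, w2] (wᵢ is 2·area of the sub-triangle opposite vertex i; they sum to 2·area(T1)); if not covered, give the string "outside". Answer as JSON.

T0:
  2·area = 24  (B↔C swapped to make it positive)
  edge (0, 4)→(7, 5): d=(7,1) right/bottom  bias=-1
  edge (7, 5)→(11, 9): d=(4,4) right/bottom  bias=-1
  edge (11, 9)→(0, 4): d=(-11,-5) top-left  bias=+0
    (1,0)@(3, 1): e=[-24,0,48] → .  [on edge]
    (2,1)@(5, 3): e=[-12,0,36] → .  [on edge]
    (1,2)@(3, 5): e=[4,16,4] → X
    (2,2)@(5, 5): e=[2,8,14] → X
    (3,2)@(7, 5): e=[0,0,24] → .  [on edge]
    (1,3)@(3, 7): e=[18,24,-18] → .
    (2,3)@(5, 7): e=[16,16,-8] → .
    (3,3)@(7, 7): e=[14,8,2] → X
    (4,3)@(9, 7): e=[12,0,12] → .  [on edge]
    (3,4)@(7, 9): e=[28,16,-20] → .
    (5,4)@(11, 9): e=[24,0,0] → .  [on edge]
    (6,5)@(13, 11): e=[36,0,-12] → .  [on edge]
    (7,6)@(15, 13): e=[48,0,-24] → .  [on edge]
  covered (3 px):
    . . . . . . . . .
    . . . . . . . . .
    . X X . . . . . .
    . . . X . . . . .
    . . . . . . . . .
    . . . . . . . . .
    . . . . . . . . .
T1:
  2·area = 56
  edge (2, 0)→(6, 8): d=(4,8) right/bottom  bias=-1
  edge (6, 8)→(0, 10): d=(-6,2) right/bottom  bias=-1
  edge (0, 10)→(2, 0): d=(2,-10) top-left  bias=+0
    (1,1)@(3, 3): e=[4,36,16] → X
    (2,1)@(5, 3): e=[-12,32,36] → .
    (0,2)@(1, 5): e=[28,28,0] → X  [on edge]
    (2,2)@(5, 5): e=[-4,20,40] → .
    (7,2)@(15, 5): e=[-84,0,140] → .  [on edge]
    (0,3)@(1, 7): e=[36,16,4] → X
    (2,3)@(5, 7): e=[4,8,44] → X
    (3,3)@(7, 7): e=[-12,4,64] → .
    (4,3)@(9, 7): e=[-28,0,84] → .  [on edge]
    (0,4)@(1, 9): e=[44,4,8] → X
    (1,4)@(3, 9): e=[28,0,28] → .  [on edge]
    (2,4)@(5, 9): e=[12,-4,48] → .
  covered (7 px):
    . . . . . . . . .
    . X . . . . . . .
    X X . . . . . . .
    X X X . . . . . .
    X . . . . . . . .
    . . . . . . . . .
    . . . . . . . . .
T2:
  2·area = 32
  edge (1, 10)→(6, 8): d=(5,-2) top-left  bias=+0
  edge (6, 8)→(12, 12): d=(6,4) right/bottom  bias=-1
  edge (12, 12)→(1, 10): d=(-11,-2) top-left  bias=+0
    (2,4)@(5, 9): e=[3,10,19] → X
    (3,4)@(7, 9): e=[7,2,23] → X
    (4,4)@(9, 9): e=[11,-6,27] → .
    (2,5)@(5, 11): e=[13,22,-3] → .
    (3,5)@(7, 11): e=[17,14,1] → X
    (4,5)@(9, 11): e=[21,6,5] → X
    (5,5)@(11, 11): e=[25,-2,9] → .
    (3,6)@(7, 13): e=[27,26,-21] → .
    (4,6)@(9, 13): e=[31,18,-17] → .
  covered (4 px):
    . . . . . . . . .
    . . . . . . . . .
    . . . . . . . . .
    . . . . . . . . .
    . . X X . . . . .
    . . . X X . . . .
    . . . . . . . . .
T3:
  2·area = 57
  edge (3, 10)→(6, 2): d=(3,-8) top-left  bias=+0
  edge (6, 2)→(9, 13): d=(3,11) right/bottom  bias=-1
  edge (9, 13)→(3, 10): d=(-6,-3) top-left  bias=+0
    (2,2)@(5, 5): e=[1,20,36] → X
    (3,2)@(7, 5): e=[17,-2,42] → .
    (2,3)@(5, 7): e=[7,26,24] → X
    (3,3)@(7, 7): e=[23,4,30] → X
    (4,3)@(9, 7): e=[39,-18,36] → .
    (0,4)@(1, 9): e=[-19,76,0] → .  [on edge]
    (2,4)@(5, 9): e=[13,32,12] → X
    (4,4)@(9, 9): e=[45,-12,24] → .
    (2,5)@(5, 11): e=[19,38,0] → X  [on edge]
    (4,5)@(9, 11): e=[51,-6,12] → .
    (2,6)@(5, 13): e=[25,44,-12] → .
    (3,6)@(7, 13): e=[41,22,-6] → .
    (4,6)@(9, 13): e=[57,0,0] → .  [on edge]
  covered (7 px):
    . . . . . . . . .
    . . . . . . . . .
    . . X . . . . . .
    . . X X . . . . .
    . . X X . . . . .
    . . X X . . . . .
    . . . . . . . . .

Final: [16,4,36]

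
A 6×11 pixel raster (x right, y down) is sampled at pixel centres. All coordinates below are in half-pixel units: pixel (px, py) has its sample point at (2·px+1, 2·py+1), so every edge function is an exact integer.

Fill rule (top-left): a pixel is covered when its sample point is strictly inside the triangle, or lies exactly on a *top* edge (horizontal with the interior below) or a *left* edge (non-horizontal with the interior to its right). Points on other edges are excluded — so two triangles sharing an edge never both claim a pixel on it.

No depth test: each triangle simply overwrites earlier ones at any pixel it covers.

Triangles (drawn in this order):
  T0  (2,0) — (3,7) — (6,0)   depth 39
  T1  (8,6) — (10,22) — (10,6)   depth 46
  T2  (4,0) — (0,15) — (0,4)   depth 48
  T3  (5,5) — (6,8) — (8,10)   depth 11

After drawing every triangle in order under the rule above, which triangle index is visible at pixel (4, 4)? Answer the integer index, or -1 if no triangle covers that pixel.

T0:
  2·area = 28  (B↔C swapped to make it positive)
  edge (2, 0)→(6, 0): d=(4,0) top-left  bias=+0
  edge (6, 0)→(3, 7): d=(-3,7) right/bottom  bias=-1
  edge (3, 7)→(2, 0): d=(-1,-7) top-left  bias=+0
    (1,0)@(3, 1): e=[4,18,6] → X
    (2,0)@(5, 1): e=[4,4,20] → X
    (3,0)@(7, 1): e=[4,-10,34] → .
    (1,1)@(3, 3): e=[12,12,4] → X
    (2,1)@(5, 3): e=[12,-2,18] → .
    (1,2)@(3, 5): e=[20,6,2] → X
    (2,2)@(5, 5): e=[20,-8,16] → .
    (1,3)@(3, 7): e=[28,0,0] → .  [on edge]
    (2,10)@(5, 21): e=[84,-56,0] → .  [on edge]
  covered (4 px):
    . X X . . .
    . X . . . .
    . X . . . .
    . . . . . .
    . . . . . .
    . . . . . .
    . . . . . .
    . . . . . .
    . . . . . .
    . . . . . .
    . . . . . .
T1:
  2·area = 32  (B↔C swapped to make it positive)
  edge (8, 6)→(10, 6): d=(2,0) top-left  bias=+0
  edge (10, 6)→(10, 22): d=(0,16) right/bottom  bias=-1
  edge (10, 22)→(8, 6): d=(-2,-16) top-left  bias=+0
    (4,3)@(9, 7): e=[2,16,14] → X
    (5,3)@(11, 7): e=[2,-16,46] → .
    (4,4)@(9, 9): e=[6,16,10] → X
    (5,4)@(11, 9): e=[6,-16,42] → .
    (4,5)@(9, 11): e=[10,16,6] → X
    (5,5)@(11, 11): e=[10,-16,38] → .
    (4,6)@(9, 13): e=[14,16,2] → X
    (5,6)@(11, 13): e=[14,-16,34] → .
    (4,7)@(9, 15): e=[18,16,-2] → .
  covered (4 px):
    . . . . . .
    . . . . . .
    . . . . . .
    . . . . X .
    . . . . X .
    . . . . X .
    . . . . X .
    . . . . . .
    . . . . . .
    . . . . . .
    . . . . . .
T2:
  2·area = 44
  edge (4, 0)→(0, 15): d=(-4,15) right/bottom  bias=-1
  edge (0, 15)→(0, 4): d=(0,-11) top-left  bias=+0
  edge (0, 4)→(4, 0): d=(4,-4) top-left  bias=+0
    (1,0)@(3, 1): e=[11,33,0] → X  [on edge]
    (2,0)@(5, 1): e=[-19,55,8] → .
    (0,1)@(1, 3): e=[33,11,0] → X  [on edge]
    (2,1)@(5, 3): e=[-27,55,16] → .
    (0,2)@(1, 5): e=[25,11,8] → X
    (1,2)@(3, 5): e=[-5,33,16] → .
    (0,3)@(1, 7): e=[17,11,16] → X
    (1,3)@(3, 7): e=[-13,33,24] → .
    (0,4)@(1, 9): e=[9,11,24] → X
    (1,4)@(3, 9): e=[-21,33,32] → .
    (0,5)@(1, 11): e=[1,11,32] → X
    (1,5)@(3, 11): e=[-29,33,40] → .
  covered (7 px):
    . X . . . .
    X X . . . .
    X . . . . .
    X . . . . .
    X . . . . .
    X . . . . .
    . . . . . .
    . . . . . .
    . . . . . .
    . . . . . .
    . . . . . .
T3:
  2·area = 4  (B↔C swapped to make it positive)
  edge (5, 5)→(8, 10): d=(3,5) right/bottom  bias=-1
  edge (8, 10)→(6, 8): d=(-2,-2) top-left  bias=+0
  edge (6, 8)→(5, 5): d=(-1,-3) top-left  bias=+0
    (0,1)@(1, 3): e=[14,0,-10] → .  [on edge]
    (1,2)@(3, 5): e=[10,0,-6] → .  [on edge]
    (2,2)@(5, 5): e=[0,4,0] → .  [on edge]
    (2,3)@(5, 7): e=[6,0,-2] → .  [on edge]
    (3,4)@(7, 9): e=[2,0,2] → X  [on edge]
    (4,4)@(9, 9): e=[-8,4,8] → .
    (3,5)@(7, 11): e=[8,-4,0] → .  [on edge]
    (4,5)@(9, 11): e=[-2,0,6] → .  [on edge]
    (5,6)@(11, 13): e=[-6,0,10] → .  [on edge]
    (5,7)@(11, 15): e=[0,-4,8] → .  [on edge]
    (4,8)@(9, 17): e=[16,-12,0] → .  [on edge]
  covered (1 px):
    . . . . . .
    . . . . . .
    . . . . . .
    . . . . . .
    . . . X . .
    . . . . . .
    . . . . . .
    . . . . . .
    . . . . . .
    . . . . . .
    . . . . . .

Z-buffer (winner per pixel, '.' = empty):
  . 2 0 . . .
  2 2 . . . .
  2 0 . . . .
  2 . . . 1 .
  2 . . 3 1 .
  2 . . . 1 .
  . . . . 1 .
  . . . . . .
  . . . . . .
  . . . . . .
  . . . . . .

Final: 1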